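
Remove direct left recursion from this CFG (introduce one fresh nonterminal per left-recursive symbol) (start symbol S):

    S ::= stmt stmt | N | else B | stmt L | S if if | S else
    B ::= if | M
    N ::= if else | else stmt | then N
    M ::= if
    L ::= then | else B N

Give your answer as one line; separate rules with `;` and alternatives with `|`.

Directly left-recursive nonterminal: S.
For S: α = {if if, else}, β = {stmt stmt, N, else B, stmt L}. Rewrite as S → β S' and S' → α S' | ε.

S ::= stmt stmt S' | N S' | else B S' | stmt L S'; B ::= if | M; N ::= if else | else stmt | then N; M ::= if; L ::= then | else B N; S' ::= if if S' | else S' | ε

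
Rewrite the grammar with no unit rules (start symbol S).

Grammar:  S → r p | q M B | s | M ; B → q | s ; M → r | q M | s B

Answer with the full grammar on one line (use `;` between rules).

Unit pairs: S ⇒* {M}.
Replace each nonterminal's rules with the union of the non-unit rules of every nonterminal it unit-derives.

S → r p | q M B | s | r | q M | s B; B → q | s; M → r | q M | s B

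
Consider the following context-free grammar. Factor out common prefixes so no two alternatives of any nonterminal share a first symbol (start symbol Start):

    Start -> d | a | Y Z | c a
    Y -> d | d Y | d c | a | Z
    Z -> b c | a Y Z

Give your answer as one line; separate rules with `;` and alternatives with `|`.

Y has alternatives sharing prefix 'd': factor to Y → d Y1 with Y1 → ε | Y | c.

Start -> d | a | Y Z | c a; Y -> a | Z | d Y1; Z -> b c | a Y Z; Y1 -> ε | Y | c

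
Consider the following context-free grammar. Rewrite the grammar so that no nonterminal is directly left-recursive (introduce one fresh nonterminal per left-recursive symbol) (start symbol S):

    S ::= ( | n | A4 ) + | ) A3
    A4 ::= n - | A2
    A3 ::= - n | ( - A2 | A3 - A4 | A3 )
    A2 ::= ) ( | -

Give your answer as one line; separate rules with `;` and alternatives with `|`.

A3 is directly left-recursive.
For A3: α = {- A4, )}, β = {- n, ( - A2}. Rewrite as A3 → β A3' and A3' → α A3' | ε.

S ::= ( | n | A4 ) + | ) A3; A4 ::= n - | A2; A3 ::= - n A3' | ( - A2 A3'; A2 ::= ) ( | -; A3' ::= - A4 A3' | ) A3' | ε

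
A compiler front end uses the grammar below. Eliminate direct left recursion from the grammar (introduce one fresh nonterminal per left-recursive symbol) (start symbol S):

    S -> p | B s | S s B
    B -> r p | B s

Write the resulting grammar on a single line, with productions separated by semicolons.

S -> p S' | B s S'; B -> r p B'; S' -> s B S' | epsilon; B' -> s B' | epsilon

S, B are directly left-recursive.
For S: α = {s B}, β = {p, B s}. Rewrite as S → β S' and S' → α S' | ε.
For B: α = {s}, β = {r p}. Rewrite as B → β B' and B' → α B' | ε.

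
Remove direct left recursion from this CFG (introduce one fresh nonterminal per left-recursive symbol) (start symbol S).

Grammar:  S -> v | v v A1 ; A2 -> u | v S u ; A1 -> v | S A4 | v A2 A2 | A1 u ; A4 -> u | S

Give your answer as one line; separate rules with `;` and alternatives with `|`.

Directly left-recursive nonterminal: A1.
For A1: α = {u}, β = {v, S A4, v A2 A2}. Rewrite as A1 → β A1' and A1' → α A1' | ε.

S -> v | v v A1; A2 -> u | v S u; A1 -> v A1' | S A4 A1' | v A2 A2 A1'; A4 -> u | S; A1' -> u A1' | epsilon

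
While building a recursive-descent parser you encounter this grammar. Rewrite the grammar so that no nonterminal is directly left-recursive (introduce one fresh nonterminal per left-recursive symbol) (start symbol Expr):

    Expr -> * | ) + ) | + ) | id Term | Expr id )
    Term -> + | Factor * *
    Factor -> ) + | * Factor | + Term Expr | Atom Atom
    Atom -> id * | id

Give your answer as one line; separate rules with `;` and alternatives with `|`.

Directly left-recursive nonterminal: Expr.
For Expr: α = {id )}, β = {*, ) + ), + ), id Term}. Rewrite as Expr → β Expr1 and Expr1 → α Expr1 | ε.

Expr -> * Expr1 | ) + ) Expr1 | + ) Expr1 | id Term Expr1; Term -> + | Factor * *; Factor -> ) + | * Factor | + Term Expr | Atom Atom; Atom -> id * | id; Expr1 -> id ) Expr1 | ε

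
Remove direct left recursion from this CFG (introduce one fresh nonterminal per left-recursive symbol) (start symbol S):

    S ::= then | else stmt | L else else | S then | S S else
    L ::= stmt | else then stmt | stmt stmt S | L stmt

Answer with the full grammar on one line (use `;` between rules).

S, L are directly left-recursive.
For S: α = {then, S else}, β = {then, else stmt, L else else}. Rewrite as S → β S' and S' → α S' | ε.
For L: α = {stmt}, β = {stmt, else then stmt, stmt stmt S}. Rewrite as L → β L' and L' → α L' | ε.

S ::= then S' | else stmt S' | L else else S'; L ::= stmt L' | else then stmt L' | stmt stmt S L'; S' ::= then S' | S else S' | eps; L' ::= stmt L' | eps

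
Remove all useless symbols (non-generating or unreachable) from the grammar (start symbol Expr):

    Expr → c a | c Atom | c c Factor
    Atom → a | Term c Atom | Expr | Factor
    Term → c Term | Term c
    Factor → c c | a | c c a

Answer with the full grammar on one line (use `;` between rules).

Expr → c a | c Atom | c c Factor; Atom → a | Expr | Factor; Factor → c c | a | c c a

Generating nonterminals: {Atom, Expr, Factor}.
Reachable from Expr after that: {Atom, Expr, Factor}.
Removed useless symbols: {Term} and every production mentioning them.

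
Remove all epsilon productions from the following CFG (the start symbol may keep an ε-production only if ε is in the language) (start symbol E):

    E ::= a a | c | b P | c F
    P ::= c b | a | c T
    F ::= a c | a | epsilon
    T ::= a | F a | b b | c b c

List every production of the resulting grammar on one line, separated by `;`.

E ::= a a | c | b P | c F; P ::= c b | a | c T; F ::= a c | a; T ::= a | F a | b b | c b c

The nullable symbols are {F}.
ε ∉ L(G), so no ε-production is kept.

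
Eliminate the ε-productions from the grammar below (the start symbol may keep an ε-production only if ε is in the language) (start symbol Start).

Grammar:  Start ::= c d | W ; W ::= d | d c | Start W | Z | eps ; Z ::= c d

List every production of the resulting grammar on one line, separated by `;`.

Start ::= c d | W | ε; W ::= d | d c | Start W | Start | Z; Z ::= c d

Nullable set = {Start, W}.
ε ∈ L(G) since Start is nullable, so keep Start → ε.
For each production, add variants omitting each subset of nullable occurrences: W → Start W gives Start W | Start.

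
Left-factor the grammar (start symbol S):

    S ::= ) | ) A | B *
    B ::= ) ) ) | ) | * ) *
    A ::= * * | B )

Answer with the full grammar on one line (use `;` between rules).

S has alternatives sharing prefix ')': factor to S → ) S' with S' → ε | A.
B has alternatives sharing prefix ')': factor to B → ) B' with B' → ) ) | ε.

S ::= B * | ) S'; B ::= * ) * | ) B'; A ::= * * | B ); S' ::= ε | A; B' ::= ) ) | ε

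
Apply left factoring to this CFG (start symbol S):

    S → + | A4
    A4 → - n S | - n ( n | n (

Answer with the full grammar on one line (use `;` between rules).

A4 has alternatives sharing prefix '- n': factor to A4 → - n A4' with A4' → S | ( n.

S → + | A4; A4 → n ( | - n A4'; A4' → S | ( n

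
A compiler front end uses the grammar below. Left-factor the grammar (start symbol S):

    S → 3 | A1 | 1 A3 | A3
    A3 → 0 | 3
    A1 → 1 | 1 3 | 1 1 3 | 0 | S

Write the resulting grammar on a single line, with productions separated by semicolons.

S → 3 | A1 | 1 A3 | A3; A3 → 0 | 3; A1 → 0 | S | 1 A1'; A1' → ε | 3 | 1 3

A1 has alternatives sharing prefix '1': factor to A1 → 1 A1' with A1' → ε | 3 | 1 3.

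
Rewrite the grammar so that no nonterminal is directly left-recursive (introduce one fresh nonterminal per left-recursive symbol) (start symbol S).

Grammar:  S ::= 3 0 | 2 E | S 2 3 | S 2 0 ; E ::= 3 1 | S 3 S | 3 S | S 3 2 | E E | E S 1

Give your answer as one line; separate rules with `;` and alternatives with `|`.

S, E are directly left-recursive.
For S: α = {2 3, 2 0}, β = {3 0, 2 E}. Rewrite as S → β S' and S' → α S' | ε.
For E: α = {E, S 1}, β = {3 1, S 3 S, 3 S, S 3 2}. Rewrite as E → β E' and E' → α E' | ε.

S ::= 3 0 S' | 2 E S'; E ::= 3 1 E' | S 3 S E' | 3 S E' | S 3 2 E'; S' ::= 2 3 S' | 2 0 S' | eps; E' ::= E E' | S 1 E' | eps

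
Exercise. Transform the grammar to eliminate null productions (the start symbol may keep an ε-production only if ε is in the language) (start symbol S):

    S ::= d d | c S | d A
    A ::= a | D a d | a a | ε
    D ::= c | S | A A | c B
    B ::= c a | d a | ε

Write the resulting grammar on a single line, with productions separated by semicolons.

Nullable nonterminals: {A, B, D}.
ε ∉ L(G), so no ε-production is kept.
Add the nullable-subset variants: S → d A gives d A | d. A → D a d gives D a d | a d. D → A A gives A A | A.

S ::= d d | c S | d A | d; A ::= a | D a d | a d | a a; D ::= c | S | A A | A | c B; B ::= c a | d a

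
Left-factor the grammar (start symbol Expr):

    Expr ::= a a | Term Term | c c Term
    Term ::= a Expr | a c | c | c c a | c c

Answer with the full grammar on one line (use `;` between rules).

Term has alternatives sharing prefix 'c': factor to Term → c Term1 with Term1 → ε | c a | c.
Term has alternatives sharing prefix 'a': factor to Term → a Term2 with Term2 → Expr | c.
Term1 has alternatives sharing prefix 'c': factor to Term1 → c Term11 with Term11 → a | ε.

Expr ::= a a | Term Term | c c Term; Term ::= c Term1 | a Term2; Term1 ::= epsilon | c Term11; Term2 ::= Expr | c; Term11 ::= a | epsilon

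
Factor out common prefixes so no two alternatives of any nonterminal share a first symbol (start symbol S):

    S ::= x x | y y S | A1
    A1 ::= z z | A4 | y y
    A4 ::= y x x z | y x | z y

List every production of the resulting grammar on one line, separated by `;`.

S ::= x x | y y S | A1; A1 ::= z z | A4 | y y; A4 ::= z y | y x A4'; A4' ::= x z | ε

A4 has alternatives sharing prefix 'y x': factor to A4 → y x A4' with A4' → x z | ε.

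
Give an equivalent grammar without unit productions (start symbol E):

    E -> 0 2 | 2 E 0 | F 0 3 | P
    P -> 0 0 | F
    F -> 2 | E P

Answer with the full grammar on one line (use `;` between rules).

Unit pairs: E ⇒* {F, P}; P ⇒* {F}.
For every A with A ⇒* B via unit rules, add B's non-unit alternatives to A; then delete every rule of the form X → Y.

E -> 0 2 | 2 E 0 | F 0 3 | 0 0 | 2 | E P; P -> 2 | E P | 0 0; F -> 2 | E P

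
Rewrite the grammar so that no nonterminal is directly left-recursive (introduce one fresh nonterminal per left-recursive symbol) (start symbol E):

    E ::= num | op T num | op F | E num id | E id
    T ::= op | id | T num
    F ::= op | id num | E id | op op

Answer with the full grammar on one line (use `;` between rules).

E ::= num E' | op T num E' | op F E'; T ::= op T' | id T'; F ::= op | id num | E id | op op; E' ::= num id E' | id E' | ε; T' ::= num T' | ε

Left recursion appears on E, T.
For E: α = {num id, id}, β = {num, op T num, op F}. Rewrite as E → β E' and E' → α E' | ε.
For T: α = {num}, β = {op, id}. Rewrite as T → β T' and T' → α T' | ε.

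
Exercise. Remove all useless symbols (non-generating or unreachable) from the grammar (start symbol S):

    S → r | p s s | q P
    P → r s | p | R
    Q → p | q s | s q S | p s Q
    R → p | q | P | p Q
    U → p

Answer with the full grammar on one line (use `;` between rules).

Generating nonterminals: {P, Q, R, S, U}.
Reachable from S after that: {P, Q, R, S}.
Removed useless symbols: {U} and every production mentioning them.

S → r | p s s | q P; P → r s | p | R; Q → p | q s | s q S | p s Q; R → p | q | P | p Q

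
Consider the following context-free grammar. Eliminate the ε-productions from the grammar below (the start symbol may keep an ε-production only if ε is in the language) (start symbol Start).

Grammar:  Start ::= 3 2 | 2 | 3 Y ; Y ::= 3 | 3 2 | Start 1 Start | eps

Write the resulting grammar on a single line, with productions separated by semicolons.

Start ::= 3 2 | 2 | 3 Y | 3; Y ::= 3 | 3 2 | Start 1 Start

Nullable set = {Y}.
ε ∉ L(G), so no ε-production is kept.
Add the nullable-subset variants: Start → 3 Y gives 3 Y | 3.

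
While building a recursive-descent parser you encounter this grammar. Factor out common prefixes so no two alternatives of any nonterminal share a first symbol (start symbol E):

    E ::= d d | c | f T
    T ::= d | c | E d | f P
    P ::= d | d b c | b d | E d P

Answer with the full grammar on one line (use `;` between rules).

P has alternatives sharing prefix 'd': factor to P → d P' with P' → ε | b c.

E ::= d d | c | f T; T ::= d | c | E d | f P; P ::= b d | E d P | d P'; P' ::= ε | b c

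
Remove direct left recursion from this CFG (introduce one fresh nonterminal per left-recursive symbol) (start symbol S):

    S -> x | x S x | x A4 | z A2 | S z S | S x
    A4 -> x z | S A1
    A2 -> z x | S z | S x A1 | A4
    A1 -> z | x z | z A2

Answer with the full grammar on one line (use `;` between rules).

S -> x S' | x S x S' | x A4 S' | z A2 S'; A4 -> x z | S A1; A2 -> z x | S z | S x A1 | A4; A1 -> z | x z | z A2; S' -> z S S' | x S' | ε

Directly left-recursive nonterminal: S.
For S: α = {z S, x}, β = {x, x S x, x A4, z A2}. Rewrite as S → β S' and S' → α S' | ε.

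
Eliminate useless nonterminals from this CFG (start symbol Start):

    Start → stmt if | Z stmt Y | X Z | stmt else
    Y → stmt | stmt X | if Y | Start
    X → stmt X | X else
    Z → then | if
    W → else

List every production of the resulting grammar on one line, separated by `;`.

Generating nonterminals: {Start, W, Y, Z}.
Reachable from Start after that: {Start, Y, Z}.
Removed useless symbols: {W, X} and every production mentioning them.

Start → stmt if | Z stmt Y | stmt else; Y → stmt | if Y | Start; Z → then | if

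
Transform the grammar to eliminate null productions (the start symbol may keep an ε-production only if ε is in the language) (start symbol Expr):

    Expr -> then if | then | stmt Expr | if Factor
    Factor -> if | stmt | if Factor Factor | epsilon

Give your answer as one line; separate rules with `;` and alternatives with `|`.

Expr -> then if | then | stmt Expr | if Factor | if; Factor -> if | stmt | if Factor Factor | if Factor

The nullable symbols are {Factor}.
ε ∉ L(G), so no ε-production is kept.
Expand every rule over subsets of its nullable positions: Expr → if Factor gives if Factor | if. Factor → if Factor Factor gives if Factor Factor | if Factor.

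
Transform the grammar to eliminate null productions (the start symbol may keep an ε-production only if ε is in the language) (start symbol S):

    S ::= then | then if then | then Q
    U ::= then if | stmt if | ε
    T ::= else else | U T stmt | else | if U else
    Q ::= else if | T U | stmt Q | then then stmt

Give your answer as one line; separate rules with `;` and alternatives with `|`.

The nullable symbols are {U}.
ε ∉ L(G), so no ε-production is kept.
Add the nullable-subset variants: T → U T stmt gives U T stmt | T stmt. T → if U else gives if U else | if else. Q → T U gives T U | T.

S ::= then | then if then | then Q; U ::= then if | stmt if; T ::= else else | U T stmt | T stmt | else | if U else | if else; Q ::= else if | T U | T | stmt Q | then then stmt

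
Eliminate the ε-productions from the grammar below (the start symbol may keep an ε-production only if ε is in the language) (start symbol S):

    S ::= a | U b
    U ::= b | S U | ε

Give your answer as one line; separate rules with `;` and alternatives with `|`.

S ::= a | U b | b; U ::= b | S U | S

The nullable symbols are {U}.
ε ∉ L(G), so no ε-production is kept.
Add the nullable-subset variants: S → U b gives U b | b. U → S U gives S U | S.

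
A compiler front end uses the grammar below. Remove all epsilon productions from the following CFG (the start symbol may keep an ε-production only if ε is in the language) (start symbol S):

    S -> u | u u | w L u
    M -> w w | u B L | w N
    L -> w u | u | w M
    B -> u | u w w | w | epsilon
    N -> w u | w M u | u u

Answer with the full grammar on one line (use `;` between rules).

S -> u | u u | w L u; M -> w w | u B L | u L | w N; L -> w u | u | w M; B -> u | u w w | w; N -> w u | w M u | u u

Nullable set = {B}.
ε ∉ L(G), so no ε-production is kept.
Expand every rule over subsets of its nullable positions: M → u B L gives u B L | u L.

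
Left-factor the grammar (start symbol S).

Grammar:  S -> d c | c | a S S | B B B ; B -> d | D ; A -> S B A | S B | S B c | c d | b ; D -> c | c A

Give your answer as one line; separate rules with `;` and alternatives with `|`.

A has alternatives sharing prefix 'S B': factor to A → S B A' with A' → A | ε | c.
D has alternatives sharing prefix 'c': factor to D → c D' with D' → ε | A.

S -> d c | c | a S S | B B B; B -> d | D; A -> c d | b | S B A'; D -> c D'; A' -> A | ε | c; D' -> ε | A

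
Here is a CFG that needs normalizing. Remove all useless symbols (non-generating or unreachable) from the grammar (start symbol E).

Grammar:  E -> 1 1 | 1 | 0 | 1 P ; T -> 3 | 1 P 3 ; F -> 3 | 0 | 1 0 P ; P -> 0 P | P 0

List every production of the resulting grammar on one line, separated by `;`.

E -> 1 1 | 1 | 0

Generating nonterminals: {E, F, T}.
Reachable from E after that: {E}.
Removed useless symbols: {F, P, T} and every production mentioning them.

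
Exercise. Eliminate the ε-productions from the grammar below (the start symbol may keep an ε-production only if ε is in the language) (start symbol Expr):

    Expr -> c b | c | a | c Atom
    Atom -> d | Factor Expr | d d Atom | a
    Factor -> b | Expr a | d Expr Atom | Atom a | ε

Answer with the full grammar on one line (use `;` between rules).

Expr -> c b | c | a | c Atom; Atom -> d | Factor Expr | Expr | d d Atom | a; Factor -> b | Expr a | d Expr Atom | Atom a

Nullable set = {Factor}.
ε ∉ L(G), so no ε-production is kept.
Expand every rule over subsets of its nullable positions: Atom → Factor Expr gives Factor Expr | Expr.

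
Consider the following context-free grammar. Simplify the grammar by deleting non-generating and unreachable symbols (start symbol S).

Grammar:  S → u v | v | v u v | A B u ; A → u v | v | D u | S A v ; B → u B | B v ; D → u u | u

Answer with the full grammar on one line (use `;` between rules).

S → u v | v | v u v

Generating nonterminals: {A, D, S}.
Reachable from S after that: {S}.
Removed useless symbols: {A, B, D} and every production mentioning them.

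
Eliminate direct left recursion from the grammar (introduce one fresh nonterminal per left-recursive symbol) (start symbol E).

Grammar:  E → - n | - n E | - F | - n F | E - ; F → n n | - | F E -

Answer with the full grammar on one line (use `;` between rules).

Left recursion appears on E, F.
For E: α = {-}, β = {- n, - n E, - F, - n F}. Rewrite as E → β E' and E' → α E' | ε.
For F: α = {E -}, β = {n n, -}. Rewrite as F → β F' and F' → α F' | ε.

E → - n E' | - n E E' | - F E' | - n F E'; F → n n F' | - F'; E' → - E' | ε; F' → E - F' | ε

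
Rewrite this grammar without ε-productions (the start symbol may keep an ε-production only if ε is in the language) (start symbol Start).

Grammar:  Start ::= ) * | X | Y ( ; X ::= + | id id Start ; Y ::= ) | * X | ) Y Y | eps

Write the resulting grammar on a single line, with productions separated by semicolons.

Nullable set = {Y}.
ε ∉ L(G), so no ε-production is kept.
Expand every rule over subsets of its nullable positions: Start → Y ( gives Y ( | (. Y → ) Y Y gives ) Y Y | ) Y.

Start ::= ) * | X | Y ( | (; X ::= + | id id Start; Y ::= ) | * X | ) Y Y | ) Y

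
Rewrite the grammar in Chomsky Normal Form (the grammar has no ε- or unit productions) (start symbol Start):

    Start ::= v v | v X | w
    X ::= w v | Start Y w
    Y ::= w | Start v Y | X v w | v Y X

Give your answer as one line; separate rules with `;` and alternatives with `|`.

Introduce a nonterminal for each terminal appearing in a rule of length ≥ 2: X1 → v, X2 → w.
Binarize each right-hand side of length ≥ 3 by chaining fresh nonterminals (Y1, Y2, …): affected rules were X → Start Y X2; Y → Start X1 Y; Y → X X1 X2; Y → X1 Y X.

Start ::= X1 X1 | X1 X | w; X ::= X2 X1 | Start Y1; Y ::= w | Start Y2 | X Y3 | X1 Y4; X1 ::= v; X2 ::= w; Y1 ::= Y X2; Y2 ::= X1 Y; Y3 ::= X1 X2; Y4 ::= Y X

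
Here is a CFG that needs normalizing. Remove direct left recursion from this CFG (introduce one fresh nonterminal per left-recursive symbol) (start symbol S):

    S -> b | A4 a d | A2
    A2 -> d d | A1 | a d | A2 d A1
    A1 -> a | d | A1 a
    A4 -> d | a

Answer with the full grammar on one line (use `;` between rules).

Left recursion appears on A2, A1.
For A2: α = {d A1}, β = {d d, A1, a d}. Rewrite as A2 → β A2' and A2' → α A2' | ε.
For A1: α = {a}, β = {a, d}. Rewrite as A1 → β A1' and A1' → α A1' | ε.

S -> b | A4 a d | A2; A2 -> d d A2' | A1 A2' | a d A2'; A1 -> a A1' | d A1'; A4 -> d | a; A2' -> d A1 A2' | ε; A1' -> a A1' | ε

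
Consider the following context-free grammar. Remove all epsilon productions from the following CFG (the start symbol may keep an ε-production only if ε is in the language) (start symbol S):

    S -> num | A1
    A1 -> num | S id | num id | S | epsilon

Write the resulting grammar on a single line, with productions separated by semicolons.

S -> num | A1 | epsilon; A1 -> num | S id | id | num id | S

The nullable symbols are {A1, S}.
ε ∈ L(G) since S is nullable, so keep S → ε.
Expand every rule over subsets of its nullable positions: A1 → S id gives S id | id.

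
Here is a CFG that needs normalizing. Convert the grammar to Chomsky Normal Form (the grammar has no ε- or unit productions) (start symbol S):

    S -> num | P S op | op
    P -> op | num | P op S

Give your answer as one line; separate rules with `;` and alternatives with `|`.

S -> num | P Y1 | op; P -> op | num | P Y2; X1 -> op; Y1 -> S X1; Y2 -> X1 S

Introduce a nonterminal for each terminal appearing in a rule of length ≥ 2: X1 → op.
Binarize each right-hand side of length ≥ 3 by chaining fresh nonterminals (Y1, Y2, …): affected rules were S → P S X1; P → P X1 S.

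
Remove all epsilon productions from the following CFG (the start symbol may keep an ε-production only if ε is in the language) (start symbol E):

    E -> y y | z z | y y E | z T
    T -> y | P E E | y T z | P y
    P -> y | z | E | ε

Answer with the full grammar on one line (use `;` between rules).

E -> y y | z z | y y E | z T; T -> y | P E E | E E | y T z | P y; P -> y | z | E

Nullable nonterminals: {P}.
ε ∉ L(G), so no ε-production is kept.
For each production, add variants omitting each subset of nullable occurrences: T → P E E gives P E E | E E.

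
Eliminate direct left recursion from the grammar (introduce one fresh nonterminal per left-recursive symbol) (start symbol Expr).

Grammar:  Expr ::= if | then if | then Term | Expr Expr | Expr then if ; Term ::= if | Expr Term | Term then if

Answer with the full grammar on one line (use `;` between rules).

Expr ::= if Expr1 | then if Expr1 | then Term Expr1; Term ::= if Term1 | Expr Term Term1; Expr1 ::= Expr Expr1 | then if Expr1 | epsilon; Term1 ::= then if Term1 | epsilon

Directly left-recursive nonterminals: Expr, Term.
For Expr: α = {Expr, then if}, β = {if, then if, then Term}. Rewrite as Expr → β Expr1 and Expr1 → α Expr1 | ε.
For Term: α = {then if}, β = {if, Expr Term}. Rewrite as Term → β Term1 and Term1 → α Term1 | ε.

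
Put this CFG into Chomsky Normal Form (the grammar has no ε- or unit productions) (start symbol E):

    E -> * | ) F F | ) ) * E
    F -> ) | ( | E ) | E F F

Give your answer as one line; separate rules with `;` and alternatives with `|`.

E -> * | X1 Y1 | X1 Y2; F -> ) | ( | E X1 | E Y4; X1 -> ); X2 -> *; Y1 -> F F; Y2 -> X1 Y3; Y3 -> X2 E; Y4 -> F F

Introduce a nonterminal for each terminal appearing in a rule of length ≥ 2: X1 → ), X2 → *.
Binarize each right-hand side of length ≥ 3 by chaining fresh nonterminals (Y1, Y2, …): affected rules were E → X1 F F; E → X1 X1 X2 E; F → E F F.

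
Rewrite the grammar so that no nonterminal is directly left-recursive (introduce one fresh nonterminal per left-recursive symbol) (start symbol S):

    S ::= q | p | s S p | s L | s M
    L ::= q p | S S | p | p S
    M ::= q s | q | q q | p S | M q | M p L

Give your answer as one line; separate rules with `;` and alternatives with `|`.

S ::= q | p | s S p | s L | s M; L ::= q p | S S | p | p S; M ::= q s M' | q M' | q q M' | p S M'; M' ::= q M' | p L M' | ε

Left recursion appears on M.
For M: α = {q, p L}, β = {q s, q, q q, p S}. Rewrite as M → β M' and M' → α M' | ε.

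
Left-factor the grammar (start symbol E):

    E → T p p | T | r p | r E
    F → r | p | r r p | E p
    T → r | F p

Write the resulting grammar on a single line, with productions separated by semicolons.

E has alternatives sharing prefix 'T': factor to E → T E' with E' → p p | ε.
E has alternatives sharing prefix 'r': factor to E → r E'' with E'' → p | E.
F has alternatives sharing prefix 'r': factor to F → r F' with F' → ε | r p.

E → T E' | r E''; F → p | E p | r F'; T → r | F p; E' → p p | ε; E'' → p | E; F' → ε | r p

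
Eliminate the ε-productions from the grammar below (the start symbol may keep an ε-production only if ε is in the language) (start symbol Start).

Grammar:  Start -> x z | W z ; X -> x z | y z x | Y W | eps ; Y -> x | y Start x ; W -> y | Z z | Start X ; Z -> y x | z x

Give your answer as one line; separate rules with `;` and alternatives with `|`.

Nullable nonterminals: {X}.
ε ∉ L(G), so no ε-production is kept.
Add the nullable-subset variants: W → Start X gives Start X | Start.

Start -> x z | W z; X -> x z | y z x | Y W; Y -> x | y Start x; W -> y | Z z | Start X | Start; Z -> y x | z x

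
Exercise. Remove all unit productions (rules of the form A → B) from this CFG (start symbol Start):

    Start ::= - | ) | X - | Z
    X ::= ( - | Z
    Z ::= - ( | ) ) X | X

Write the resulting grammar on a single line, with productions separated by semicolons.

Start ::= - ( | ) ) X | - | ) | X - | ( -; X ::= - ( | ) ) X | ( -; Z ::= - ( | ) ) X | ( -

Unit pairs: Start ⇒* {X, Z}; X ⇒* {Z}; Z ⇒* {X}.
Replace each nonterminal's rules with the union of the non-unit rules of every nonterminal it unit-derives.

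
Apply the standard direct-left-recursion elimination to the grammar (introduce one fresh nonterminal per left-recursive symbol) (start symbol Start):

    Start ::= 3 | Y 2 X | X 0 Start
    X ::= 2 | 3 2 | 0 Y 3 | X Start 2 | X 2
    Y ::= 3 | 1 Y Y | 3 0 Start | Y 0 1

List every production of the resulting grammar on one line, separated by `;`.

Left recursion appears on X, Y.
For X: α = {Start 2, 2}, β = {2, 3 2, 0 Y 3}. Rewrite as X → β X1 and X1 → α X1 | ε.
For Y: α = {0 1}, β = {3, 1 Y Y, 3 0 Start}. Rewrite as Y → β Y1 and Y1 → α Y1 | ε.

Start ::= 3 | Y 2 X | X 0 Start; X ::= 2 X1 | 3 2 X1 | 0 Y 3 X1; Y ::= 3 Y1 | 1 Y Y Y1 | 3 0 Start Y1; X1 ::= Start 2 X1 | 2 X1 | ε; Y1 ::= 0 1 Y1 | ε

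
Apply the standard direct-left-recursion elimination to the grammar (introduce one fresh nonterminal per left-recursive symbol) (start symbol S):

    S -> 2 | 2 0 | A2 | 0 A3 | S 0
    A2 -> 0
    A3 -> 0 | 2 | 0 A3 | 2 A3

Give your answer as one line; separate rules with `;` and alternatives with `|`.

Left recursion appears on S.
For S: α = {0}, β = {2, 2 0, A2, 0 A3}. Rewrite as S → β S' and S' → α S' | ε.

S -> 2 S' | 2 0 S' | A2 S' | 0 A3 S'; A2 -> 0; A3 -> 0 | 2 | 0 A3 | 2 A3; S' -> 0 S' | ε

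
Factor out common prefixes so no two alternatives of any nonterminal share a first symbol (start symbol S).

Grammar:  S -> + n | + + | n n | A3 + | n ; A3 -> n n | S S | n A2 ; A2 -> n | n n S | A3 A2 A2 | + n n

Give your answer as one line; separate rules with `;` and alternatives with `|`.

S -> A3 + | + S' | n S''; A3 -> S S | n A3'; A2 -> A3 A2 A2 | + n n | n A2'; S' -> n | +; S'' -> n | ε; A3' -> n | A2; A2' -> ε | n S

S has alternatives sharing prefix '+': factor to S → + S' with S' → n | +.
S has alternatives sharing prefix 'n': factor to S → n S'' with S'' → n | ε.
A3 has alternatives sharing prefix 'n': factor to A3 → n A3' with A3' → n | A2.
A2 has alternatives sharing prefix 'n': factor to A2 → n A2' with A2' → ε | n S.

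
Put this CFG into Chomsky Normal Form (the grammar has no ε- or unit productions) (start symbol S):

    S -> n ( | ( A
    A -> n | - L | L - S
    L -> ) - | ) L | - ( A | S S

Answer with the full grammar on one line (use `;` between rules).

S -> X1 X2 | X2 A; A -> n | X3 L | L Y1; L -> X4 X3 | X4 L | X3 Y2 | S S; X1 -> n; X2 -> (; X3 -> -; X4 -> ); Y1 -> X3 S; Y2 -> X2 A

Introduce a nonterminal for each terminal appearing in a rule of length ≥ 2: X1 → n, X2 → (, X3 → -, X4 → ).
Binarize each right-hand side of length ≥ 3 by chaining fresh nonterminals (Y1, Y2, …): affected rules were A → L X3 S; L → X3 X2 A.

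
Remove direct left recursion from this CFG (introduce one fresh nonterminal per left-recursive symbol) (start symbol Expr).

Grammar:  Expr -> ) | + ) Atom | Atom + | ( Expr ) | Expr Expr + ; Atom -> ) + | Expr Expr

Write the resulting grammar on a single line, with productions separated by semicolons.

Expr -> ) Expr1 | + ) Atom Expr1 | Atom + Expr1 | ( Expr ) Expr1; Atom -> ) + | Expr Expr; Expr1 -> Expr + Expr1 | epsilon

Directly left-recursive nonterminal: Expr.
For Expr: α = {Expr +}, β = {), + ) Atom, Atom +, ( Expr )}. Rewrite as Expr → β Expr1 and Expr1 → α Expr1 | ε.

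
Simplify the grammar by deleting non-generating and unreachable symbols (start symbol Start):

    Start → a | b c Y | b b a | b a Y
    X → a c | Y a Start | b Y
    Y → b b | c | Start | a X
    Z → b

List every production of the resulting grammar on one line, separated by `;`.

Generating nonterminals: {Start, X, Y, Z}.
Reachable from Start after that: {Start, X, Y}.
Removed useless symbols: {Z} and every production mentioning them.

Start → a | b c Y | b b a | b a Y; X → a c | Y a Start | b Y; Y → b b | c | Start | a X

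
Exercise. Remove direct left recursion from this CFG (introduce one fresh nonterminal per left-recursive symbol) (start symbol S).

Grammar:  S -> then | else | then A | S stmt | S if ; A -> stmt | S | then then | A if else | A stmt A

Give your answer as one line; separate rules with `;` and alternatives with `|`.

Directly left-recursive nonterminals: S, A.
For S: α = {stmt, if}, β = {then, else, then A}. Rewrite as S → β S' and S' → α S' | ε.
For A: α = {if else, stmt A}, β = {stmt, S, then then}. Rewrite as A → β A' and A' → α A' | ε.

S -> then S' | else S' | then A S'; A -> stmt A' | S A' | then then A'; S' -> stmt S' | if S' | eps; A' -> if else A' | stmt A A' | eps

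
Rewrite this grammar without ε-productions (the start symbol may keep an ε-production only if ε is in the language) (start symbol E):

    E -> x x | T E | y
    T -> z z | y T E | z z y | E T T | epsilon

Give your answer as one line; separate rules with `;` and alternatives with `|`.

Nullable set = {T}.
ε ∉ L(G), so no ε-production is kept.
For each production, add variants omitting each subset of nullable occurrences: T → y T E gives y T E | y E. T → E T T gives E T T | E T | E.

E -> x x | T E | y; T -> z z | y T E | y E | z z y | E T T | E T | E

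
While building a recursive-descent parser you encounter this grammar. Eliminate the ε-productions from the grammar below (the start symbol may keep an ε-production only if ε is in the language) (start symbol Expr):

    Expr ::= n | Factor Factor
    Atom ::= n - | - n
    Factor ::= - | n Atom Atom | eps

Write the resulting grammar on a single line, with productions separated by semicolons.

Expr ::= n | Factor Factor | Factor | ε; Atom ::= n - | - n; Factor ::= - | n Atom Atom

The nullable symbols are {Expr, Factor}.
ε ∈ L(G) since Expr is nullable, so keep Expr → ε.
Expand every rule over subsets of its nullable positions: Expr → Factor Factor gives Factor Factor | Factor.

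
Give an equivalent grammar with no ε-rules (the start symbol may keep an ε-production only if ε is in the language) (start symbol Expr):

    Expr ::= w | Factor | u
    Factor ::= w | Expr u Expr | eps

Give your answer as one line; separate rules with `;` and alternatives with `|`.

Expr ::= w | Factor | u | eps; Factor ::= w | Expr u Expr | Expr u | u Expr | u

Nullable nonterminals: {Expr, Factor}.
ε ∈ L(G) since Expr is nullable, so keep Expr → ε.
Expand every rule over subsets of its nullable positions: Factor → Expr u Expr gives Expr u Expr | Expr u | u Expr | u.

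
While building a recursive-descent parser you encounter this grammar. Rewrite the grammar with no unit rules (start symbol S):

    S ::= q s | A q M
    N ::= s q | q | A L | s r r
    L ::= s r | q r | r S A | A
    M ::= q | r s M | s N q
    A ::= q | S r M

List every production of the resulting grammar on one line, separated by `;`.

S ::= q s | A q M; N ::= s q | q | A L | s r r; L ::= s r | q r | r S A | q | S r M; M ::= q | r s M | s N q; A ::= q | S r M

Unit pairs: L ⇒* {A}.
For every A with A ⇒* B via unit rules, add B's non-unit alternatives to A; then delete every rule of the form X → Y.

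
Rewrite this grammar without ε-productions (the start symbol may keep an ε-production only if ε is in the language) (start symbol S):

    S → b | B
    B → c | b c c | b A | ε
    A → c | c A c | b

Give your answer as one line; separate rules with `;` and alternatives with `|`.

The nullable symbols are {B, S}.
ε ∈ L(G) since S is nullable, so keep S → ε.

S → b | B | ε; B → c | b c c | b A; A → c | c A c | b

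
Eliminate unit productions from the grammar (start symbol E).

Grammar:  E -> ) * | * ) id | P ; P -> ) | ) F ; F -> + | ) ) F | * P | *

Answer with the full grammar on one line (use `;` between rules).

Unit pairs: E ⇒* {P}.
For each unit pair (A, B), copy every non-unit production of B to A, then drop all unit productions.

E -> ) * | * ) id | ) | ) F; P -> ) | ) F; F -> + | ) ) F | * P | *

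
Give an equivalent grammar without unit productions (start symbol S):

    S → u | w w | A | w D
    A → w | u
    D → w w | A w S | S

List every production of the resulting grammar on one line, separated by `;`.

Unit pairs: D ⇒* {A, S}; S ⇒* {A}.
For each unit pair (A, B), copy every non-unit production of B to A, then drop all unit productions.

S → u | w w | w D | w; A → w | u; D → u | w w | w D | A w S | w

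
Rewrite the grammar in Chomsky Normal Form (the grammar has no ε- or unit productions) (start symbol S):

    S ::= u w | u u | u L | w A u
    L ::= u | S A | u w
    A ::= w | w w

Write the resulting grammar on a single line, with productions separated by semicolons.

S ::= X1 X2 | X1 X1 | X1 L | X2 Y1; L ::= u | S A | X1 X2; A ::= w | X2 X2; X1 ::= u; X2 ::= w; Y1 ::= A X1

Introduce a nonterminal for each terminal appearing in a rule of length ≥ 2: X1 → u, X2 → w.
Binarize each right-hand side of length ≥ 3 by chaining fresh nonterminals (Y1, Y2, …): affected rules were S → X2 A X1.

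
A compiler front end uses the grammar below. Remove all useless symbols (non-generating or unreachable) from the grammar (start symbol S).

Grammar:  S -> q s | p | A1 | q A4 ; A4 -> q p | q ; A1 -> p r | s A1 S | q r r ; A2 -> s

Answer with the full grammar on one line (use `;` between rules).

Generating nonterminals: {A1, A2, A4, S}.
Reachable from S after that: {A1, A4, S}.
Removed useless symbols: {A2} and every production mentioning them.

S -> q s | p | A1 | q A4; A4 -> q p | q; A1 -> p r | s A1 S | q r r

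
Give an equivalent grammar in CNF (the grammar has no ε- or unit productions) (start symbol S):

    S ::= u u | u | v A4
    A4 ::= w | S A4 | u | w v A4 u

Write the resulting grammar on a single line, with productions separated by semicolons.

S ::= X1 X1 | u | X2 A4; A4 ::= w | S A4 | u | X3 Y1; X1 ::= u; X2 ::= v; X3 ::= w; Y1 ::= X2 Y2; Y2 ::= A4 X1

Introduce a nonterminal for each terminal appearing in a rule of length ≥ 2: X1 → u, X2 → v, X3 → w.
Binarize each right-hand side of length ≥ 3 by chaining fresh nonterminals (Y1, Y2, …): affected rules were A4 → X3 X2 A4 X1.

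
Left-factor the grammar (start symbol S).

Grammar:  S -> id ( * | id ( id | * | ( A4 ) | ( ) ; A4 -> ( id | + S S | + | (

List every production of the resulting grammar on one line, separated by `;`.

S has alternatives sharing prefix 'id (': factor to S → id ( S' with S' → * | id.
S has alternatives sharing prefix '(': factor to S → ( S'' with S'' → A4 ) | ).
A4 has alternatives sharing prefix '(': factor to A4 → ( A4' with A4' → id | ε.
A4 has alternatives sharing prefix '+': factor to A4 → + A4'' with A4'' → S S | ε.

S -> * | id ( S' | ( S''; A4 -> ( A4' | + A4''; S' -> * | id; S'' -> A4 ) | ); A4' -> id | ε; A4'' -> S S | ε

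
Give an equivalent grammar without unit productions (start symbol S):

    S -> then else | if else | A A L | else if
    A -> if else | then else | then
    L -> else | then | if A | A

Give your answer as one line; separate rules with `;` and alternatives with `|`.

S -> then else | if else | A A L | else if; A -> if else | then else | then; L -> else | then | if A | if else | then else

Unit pairs: L ⇒* {A}.
Replace each nonterminal's rules with the union of the non-unit rules of every nonterminal it unit-derives.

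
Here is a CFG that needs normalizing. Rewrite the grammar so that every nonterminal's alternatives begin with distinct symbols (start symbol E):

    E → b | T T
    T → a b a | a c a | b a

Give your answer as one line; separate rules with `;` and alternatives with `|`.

T has alternatives sharing prefix 'a': factor to T → a T' with T' → b a | c a.

E → b | T T; T → b a | a T'; T' → b a | c a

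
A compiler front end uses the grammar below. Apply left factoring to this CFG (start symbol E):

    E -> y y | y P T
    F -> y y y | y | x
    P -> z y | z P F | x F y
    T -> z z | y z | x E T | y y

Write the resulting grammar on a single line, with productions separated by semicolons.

E -> y E'; F -> x | y F'; P -> x F y | z P'; T -> z z | x E T | y T'; E' -> y | P T; F' -> y y | ε; P' -> y | P F; T' -> z | y

E has alternatives sharing prefix 'y': factor to E → y E' with E' → y | P T.
F has alternatives sharing prefix 'y': factor to F → y F' with F' → y y | ε.
P has alternatives sharing prefix 'z': factor to P → z P' with P' → y | P F.
T has alternatives sharing prefix 'y': factor to T → y T' with T' → z | y.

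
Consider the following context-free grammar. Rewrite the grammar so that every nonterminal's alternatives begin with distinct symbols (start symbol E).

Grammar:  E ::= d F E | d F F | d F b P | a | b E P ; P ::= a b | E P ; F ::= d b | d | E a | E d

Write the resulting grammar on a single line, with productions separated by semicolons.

E has alternatives sharing prefix 'd F': factor to E → d F E' with E' → E | F | b P.
F has alternatives sharing prefix 'd': factor to F → d F' with F' → b | ε.
F has alternatives sharing prefix 'E': factor to F → E F'' with F'' → a | d.

E ::= a | b E P | d F E'; P ::= a b | E P; F ::= d F' | E F''; E' ::= E | F | b P; F' ::= b | ε; F'' ::= a | d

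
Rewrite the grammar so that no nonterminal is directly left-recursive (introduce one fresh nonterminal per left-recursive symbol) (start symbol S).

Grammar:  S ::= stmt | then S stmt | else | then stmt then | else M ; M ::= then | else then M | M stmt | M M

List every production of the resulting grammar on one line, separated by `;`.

Left recursion appears on M.
For M: α = {stmt, M}, β = {then, else then M}. Rewrite as M → β M' and M' → α M' | ε.

S ::= stmt | then S stmt | else | then stmt then | else M; M ::= then M' | else then M M'; M' ::= stmt M' | M M' | ε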